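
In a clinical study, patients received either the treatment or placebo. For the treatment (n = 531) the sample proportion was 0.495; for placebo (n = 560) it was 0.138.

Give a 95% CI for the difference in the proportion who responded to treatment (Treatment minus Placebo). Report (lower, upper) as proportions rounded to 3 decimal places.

(0.306, 0.408)

Each SE is √(p̂(1−p̂)/n): √(0.4950·0.5050/531) = 0.02170 and √(0.1380·0.8620/560) = 0.01457.
SE(p̂₁ − p̂₂) = √(SE₁² + SE₂²) = √(0.00047089 + 0.0002122849) = 0.02614, since the two samples are independent.
At 95% confidence z* = 1.960; margin = 1.960 × 0.02614 = 0.05123.
The difference is 0.4950 − 0.1380 = 0.3570, so the interval is 0.3570 ± 0.05123 = (0.306, 0.408).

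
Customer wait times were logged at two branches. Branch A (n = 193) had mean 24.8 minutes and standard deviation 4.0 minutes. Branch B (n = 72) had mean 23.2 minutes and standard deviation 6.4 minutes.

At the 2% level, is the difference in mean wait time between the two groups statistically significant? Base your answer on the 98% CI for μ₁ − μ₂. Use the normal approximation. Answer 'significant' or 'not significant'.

Standard errors of each mean: 4.0/√193 = 0.2879 and 6.4/√72 = 0.7542.
SE(x̄₁ − x̄₂) = √(0.2879² + 0.7542²) = 0.8073 for independent samples with unequal variances.
With z* = 2.326, the margin is 2.326 × 0.8073 = 1.8778.
x̄₁ − x̄₂ = 24.8 − 23.2 = 1.6000; the interval is 1.6000 ± 1.8778 = (-0.2778, 3.4778).
The interval (-0.2778, 3.4778) contains 0, so the difference is not significant.

not significant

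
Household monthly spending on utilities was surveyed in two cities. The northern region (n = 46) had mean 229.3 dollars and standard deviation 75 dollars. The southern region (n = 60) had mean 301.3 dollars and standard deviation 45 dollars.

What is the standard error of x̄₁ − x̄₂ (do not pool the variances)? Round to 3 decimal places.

12.491

SE₁ = s₁/√n₁ = 75/√46 = 11.0581; SE₂ = 45/√60 = 5.8095.
Independent samples, unequal variances: SE_diff = √(SE₁² + SE₂²) = √(122.28157561 + 33.75029025) = 12.4913.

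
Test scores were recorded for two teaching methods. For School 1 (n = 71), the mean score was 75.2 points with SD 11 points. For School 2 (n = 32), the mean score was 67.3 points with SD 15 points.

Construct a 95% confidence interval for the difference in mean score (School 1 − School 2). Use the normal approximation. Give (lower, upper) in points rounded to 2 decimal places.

(2.11, 13.69)

Per-group SEs: s₁/√n₁ = 11/√71 = 1.3055, s₂/√n₂ = 15/√32 = 2.6517.
Unpooled SE of the difference: √(1.70433025 + 7.03151289) = 2.9556.
Margin of error = z* · SE = 1.960 × 2.9556 = 5.7930.
x̄₁ − x̄₂ = 75.2 − 67.3 = 7.9000.
CI: 7.9000 ± 5.7930 = (2.11, 13.69).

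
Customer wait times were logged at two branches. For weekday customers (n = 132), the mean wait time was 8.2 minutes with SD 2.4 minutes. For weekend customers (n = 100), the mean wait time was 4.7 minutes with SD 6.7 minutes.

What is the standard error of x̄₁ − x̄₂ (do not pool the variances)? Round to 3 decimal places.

Standard errors of each mean: 2.4/√132 = 0.2089 and 6.7/√100 = 0.6700.
SE(x̄₁ − x̄₂) = √(0.2089² + 0.6700²) = 0.7018 for independent samples with unequal variances.

0.702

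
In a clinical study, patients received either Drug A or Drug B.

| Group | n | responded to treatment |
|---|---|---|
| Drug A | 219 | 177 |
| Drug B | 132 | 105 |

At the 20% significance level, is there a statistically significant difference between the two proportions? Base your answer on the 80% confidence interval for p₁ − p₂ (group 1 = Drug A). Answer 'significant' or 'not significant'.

not significant

Sample proportions: 177/219 = 0.8082, 105/132 = 0.7955.
Each SE is √(p̂(1−p̂)/n): √(0.8082·0.1918/219) = 0.02660 and √(0.7955·0.2045/132) = 0.03511.
SE(p̂₁ − p̂₂) = √(SE₁² + SE₂²) = √(0.00070756 + 0.0012327121) = 0.04405, since the two samples are independent.
At 80% confidence z* = 1.282; margin = 1.282 × 0.04405 = 0.05647.
The difference is 0.8082 − 0.7955 = 0.0127, so the interval is 0.0127 ± 0.05647 = (-0.04377, 0.06917).
The interval (-0.04377, 0.06917) contains 0, so the difference is not significant.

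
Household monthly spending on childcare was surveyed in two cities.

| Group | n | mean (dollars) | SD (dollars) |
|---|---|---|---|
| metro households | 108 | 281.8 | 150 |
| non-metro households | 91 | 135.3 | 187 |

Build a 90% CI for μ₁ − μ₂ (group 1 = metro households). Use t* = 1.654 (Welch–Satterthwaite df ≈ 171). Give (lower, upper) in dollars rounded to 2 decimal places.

(106.24, 186.76)

SE₁ = s₁/√n₁ = 150/√108 = 14.4338; SE₂ = 187/√91 = 19.6029.
Independent samples, unequal variances: SE_diff = √(SE₁² + SE₂²) = √(208.33458244 + 384.27368841) = 24.3435.
t* = 1.654, so margin of error = 1.654 × 24.3435 = 40.2641.
Difference in means = 281.8 − 135.3 = 146.5000.
146.5000 ± 40.2641 → (106.24, 186.76).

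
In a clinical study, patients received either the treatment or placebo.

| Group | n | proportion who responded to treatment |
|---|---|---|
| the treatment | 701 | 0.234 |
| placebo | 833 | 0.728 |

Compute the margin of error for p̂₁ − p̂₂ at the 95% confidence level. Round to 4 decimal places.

The two standard errors are √(0.2340×0.7660/701) = 0.01599 and √(0.7280×0.2720/833) = 0.01542.
Because the samples are independent, SE_diff = √(0.01599² + 0.01542²) = 0.02221.
Using z* = 1.960 for 95%, ME = 1.960 × 0.02221 = 0.04353.

0.0435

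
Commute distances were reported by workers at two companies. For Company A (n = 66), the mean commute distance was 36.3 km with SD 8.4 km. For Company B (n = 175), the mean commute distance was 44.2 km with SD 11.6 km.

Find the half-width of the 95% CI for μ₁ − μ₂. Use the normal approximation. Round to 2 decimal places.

Per-group SEs: s₁/√n₁ = 8.4/√66 = 1.0340, s₂/√n₂ = 11.6/√175 = 0.8769.
Unpooled SE of the difference: √(1.069156 + 0.76895361) = 1.3558.
Margin of error = z* · SE = 1.960 × 1.3558 = 2.6574.

2.66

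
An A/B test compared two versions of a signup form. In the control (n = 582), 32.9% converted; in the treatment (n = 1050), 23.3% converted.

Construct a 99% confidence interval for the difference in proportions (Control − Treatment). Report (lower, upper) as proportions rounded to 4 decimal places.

Each SE is √(p̂(1−p̂)/n): √(0.3290·0.6710/582) = 0.01948 and √(0.2330·0.7670/1050) = 0.01305.
SE(p̂₁ − p̂₂) = √(SE₁² + SE₂²) = √(0.0003794704 + 0.0001703025) = 0.02345, since the two samples are independent.
At 99% confidence z* = 2.576; margin = 2.576 × 0.02345 = 0.06041.
The difference is 0.3290 − 0.2330 = 0.0960, so the interval is 0.0960 ± 0.06041 = (0.0356, 0.1564).

(0.0356, 0.1564)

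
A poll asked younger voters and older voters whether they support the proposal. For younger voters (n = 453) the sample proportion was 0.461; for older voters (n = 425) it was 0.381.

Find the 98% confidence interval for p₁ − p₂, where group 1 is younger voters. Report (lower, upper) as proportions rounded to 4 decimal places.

The two standard errors are √(0.4610×0.5390/453) = 0.02342 and √(0.3810×0.6190/425) = 0.02356.
Because the samples are independent, SE_diff = √(0.02342² + 0.02356²) = 0.03322.
Using z* = 2.326 for 98%, ME = 2.326 × 0.03322 = 0.07727.
p̂₁ − p̂₂ = 0.0800; interval 0.0800 ± 0.07727 gives (0.0027, 0.1573).

(0.0027, 0.1573)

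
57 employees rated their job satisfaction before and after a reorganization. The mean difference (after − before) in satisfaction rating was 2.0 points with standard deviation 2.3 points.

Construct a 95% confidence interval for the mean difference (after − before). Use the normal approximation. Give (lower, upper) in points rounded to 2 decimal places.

(1.40, 2.60)

Paired design: SE = s_d/√n = 2.3/√57 = 0.3046.
z* = 1.960; margin of error = 1.960 × 0.3046 = 0.5970.
2.0 ± 0.5970 → (1.40, 2.60).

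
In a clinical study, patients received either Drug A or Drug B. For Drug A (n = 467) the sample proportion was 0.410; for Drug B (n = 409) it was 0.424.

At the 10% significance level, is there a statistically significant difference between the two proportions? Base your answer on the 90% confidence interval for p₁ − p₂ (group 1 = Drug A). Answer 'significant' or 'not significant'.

not significant

SE₁ = √(p̂₁(1−p̂₁)/n₁) = √(0.4100·0.5900/467) = 0.02276; SE₂ = √(0.4240·0.5760/409) = 0.02444.
Independent samples: SE of the difference = √(SE₁² + SE₂²) = √(0.0005180176 + 0.0005973136) = 0.03340.
z* for 90% confidence is 1.645, so the margin of error is 1.645 × 0.03340 = 0.05494.
Point estimate p̂₁ − p̂₂ = 0.4100 − 0.4240 = -0.0140.
-0.0140 ± 0.05494 → (-0.06894, 0.04094).
The interval (-0.06894, 0.04094) contains 0, so the difference is not significant.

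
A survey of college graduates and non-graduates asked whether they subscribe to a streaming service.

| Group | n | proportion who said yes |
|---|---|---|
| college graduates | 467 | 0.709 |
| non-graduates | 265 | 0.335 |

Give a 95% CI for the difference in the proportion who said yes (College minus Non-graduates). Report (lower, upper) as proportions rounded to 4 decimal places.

(0.3038, 0.4442)

The two standard errors are √(0.7090×0.2910/467) = 0.02102 and √(0.3350×0.6650/265) = 0.02899.
Because the samples are independent, SE_diff = √(0.02102² + 0.02899²) = 0.03581.
Using z* = 1.960 for 95%, ME = 1.960 × 0.03581 = 0.07019.
p̂₁ − p̂₂ = 0.3740; interval 0.3740 ± 0.07019 gives (0.3038, 0.4442).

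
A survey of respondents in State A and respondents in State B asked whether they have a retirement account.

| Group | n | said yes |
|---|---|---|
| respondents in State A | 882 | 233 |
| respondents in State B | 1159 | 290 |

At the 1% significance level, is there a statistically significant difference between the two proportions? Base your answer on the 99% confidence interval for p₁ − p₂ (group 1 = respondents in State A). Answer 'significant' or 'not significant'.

First, p̂₁ = 233/882 = 0.2642; p̂₂ = 290/1159 = 0.2502.
The two standard errors are √(0.2642×0.7358/882) = 0.01485 and √(0.2502×0.7498/1159) = 0.01272.
Because the samples are independent, SE_diff = √(0.01485² + 0.01272²) = 0.01955.
Using z* = 2.576 for 99%, ME = 2.576 × 0.01955 = 0.05036.
p̂₁ − p̂₂ = 0.0140; interval 0.0140 ± 0.05036 gives (-0.03636, 0.06436).
The interval (-0.03636, 0.06436) contains 0, so the difference is not significant.

not significant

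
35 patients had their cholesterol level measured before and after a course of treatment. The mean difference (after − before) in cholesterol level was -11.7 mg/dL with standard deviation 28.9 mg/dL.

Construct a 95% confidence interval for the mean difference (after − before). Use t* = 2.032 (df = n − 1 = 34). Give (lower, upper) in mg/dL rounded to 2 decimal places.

Paired design: SE = s_d/√n = 28.9/√35 = 4.8850.
t* = 2.032; margin of error = 2.032 × 4.8850 = 9.9263.
-11.7 ± 9.9263 → (-21.63, -1.77).

(-21.63, -1.77)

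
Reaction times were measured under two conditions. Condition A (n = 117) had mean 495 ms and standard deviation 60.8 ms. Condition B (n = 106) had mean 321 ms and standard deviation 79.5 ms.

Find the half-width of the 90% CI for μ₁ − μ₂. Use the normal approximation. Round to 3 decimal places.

15.711

Standard errors of each mean: 60.8/√117 = 5.6210 and 79.5/√106 = 7.7217.
SE(x̄₁ − x̄₂) = √(5.6210² + 7.7217²) = 9.5509 for independent samples with unequal variances.
With z* = 1.645, the margin is 1.645 × 9.5509 = 15.7112.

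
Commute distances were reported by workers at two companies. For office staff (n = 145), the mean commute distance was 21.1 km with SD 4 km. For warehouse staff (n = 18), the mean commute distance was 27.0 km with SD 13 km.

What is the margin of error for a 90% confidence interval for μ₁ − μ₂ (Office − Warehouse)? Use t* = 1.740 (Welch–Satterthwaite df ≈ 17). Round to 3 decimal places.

5.363

Standard errors of each mean: 4/√145 = 0.3322 and 13/√18 = 3.0641.
SE(x̄₁ − x̄₂) = √(0.3322² + 3.0641²) = 3.0821 for independent samples with unequal variances.
With t* = 1.740, the margin is 1.740 × 3.0821 = 5.3629.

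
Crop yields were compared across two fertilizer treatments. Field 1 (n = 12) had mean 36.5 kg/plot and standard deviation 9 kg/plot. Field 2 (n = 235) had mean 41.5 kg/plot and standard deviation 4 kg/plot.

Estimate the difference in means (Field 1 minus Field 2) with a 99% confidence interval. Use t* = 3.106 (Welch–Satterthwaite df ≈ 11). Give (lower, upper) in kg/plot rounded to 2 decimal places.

(-13.11, 3.11)

SE₁ = s₁/√n₁ = 9/√12 = 2.5981; SE₂ = 4/√235 = 0.2609.
Independent samples, unequal variances: SE_diff = √(SE₁² + SE₂²) = √(6.75012361 + 0.06806881) = 2.6112.
t* = 3.106, so margin of error = 3.106 × 2.6112 = 8.1104.
Difference in means = 36.5 − 41.5 = -5.0000.
-5.0000 ± 8.1104 → (-13.11, 3.11).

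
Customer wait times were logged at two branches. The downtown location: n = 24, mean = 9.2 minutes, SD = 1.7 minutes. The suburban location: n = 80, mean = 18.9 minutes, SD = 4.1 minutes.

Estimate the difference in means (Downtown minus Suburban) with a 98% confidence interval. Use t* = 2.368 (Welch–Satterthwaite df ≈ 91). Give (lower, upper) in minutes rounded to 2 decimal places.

Standard errors of each mean: 1.7/√24 = 0.3470 and 4.1/√80 = 0.4584.
SE(x̄₁ − x̄₂) = √(0.3470² + 0.4584²) = 0.5749 for independent samples with unequal variances.
With t* = 2.368, the margin is 2.368 × 0.5749 = 1.3614.
x̄₁ − x̄₂ = 9.2 − 18.9 = -9.7000; the interval is -9.7000 ± 1.3614 = (-11.06, -8.34).

(-11.06, -8.34)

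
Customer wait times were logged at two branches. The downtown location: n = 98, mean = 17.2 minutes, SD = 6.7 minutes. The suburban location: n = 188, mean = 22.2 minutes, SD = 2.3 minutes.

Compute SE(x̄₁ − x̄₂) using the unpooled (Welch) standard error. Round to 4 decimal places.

Per-group SEs: s₁/√n₁ = 6.7/√98 = 0.6768, s₂/√n₂ = 2.3/√188 = 0.1677.
Unpooled SE of the difference: √(0.45805824 + 0.02812329) = 0.6973.

0.6973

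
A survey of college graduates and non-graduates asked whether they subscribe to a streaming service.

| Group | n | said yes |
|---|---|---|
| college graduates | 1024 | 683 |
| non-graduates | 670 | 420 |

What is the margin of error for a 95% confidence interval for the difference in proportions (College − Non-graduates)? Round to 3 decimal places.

Sample proportions: 683/1024 = 0.6670, 420/670 = 0.6269.
Each SE is √(p̂(1−p̂)/n): √(0.6670·0.3330/1024) = 0.01473 and √(0.6269·0.3731/670) = 0.01868.
SE(p̂₁ − p̂₂) = √(SE₁² + SE₂²) = √(0.0002169729 + 0.0003489424) = 0.02379, since the two samples are independent.
At 95% confidence z* = 1.960; margin = 1.960 × 0.02379 = 0.04663.

0.047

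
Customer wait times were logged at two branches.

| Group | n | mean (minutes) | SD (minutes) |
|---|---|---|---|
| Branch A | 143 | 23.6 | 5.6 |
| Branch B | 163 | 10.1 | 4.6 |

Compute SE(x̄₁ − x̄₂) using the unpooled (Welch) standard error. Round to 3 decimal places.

Per-group SEs: s₁/√n₁ = 5.6/√143 = 0.4683, s₂/√n₂ = 4.6/√163 = 0.3603.
Unpooled SE of the difference: √(0.21930489 + 0.12981609) = 0.5909.

0.591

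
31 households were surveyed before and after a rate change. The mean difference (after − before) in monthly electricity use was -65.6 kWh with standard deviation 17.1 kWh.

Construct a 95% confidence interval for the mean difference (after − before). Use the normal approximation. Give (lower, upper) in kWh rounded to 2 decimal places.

This is a matched-pairs design, so SE = s_d/√n = 17.1/√31 = 3.0713.
Margin = 1.960 × 3.0713 = 6.0197; the interval is -65.6 ± 6.0197 = (-71.62, -59.58).

(-71.62, -59.58)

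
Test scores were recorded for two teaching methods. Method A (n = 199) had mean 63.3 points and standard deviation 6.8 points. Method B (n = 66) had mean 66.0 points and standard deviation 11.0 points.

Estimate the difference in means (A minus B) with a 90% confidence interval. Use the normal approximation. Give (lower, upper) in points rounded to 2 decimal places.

Per-group SEs: s₁/√n₁ = 6.8/√199 = 0.4820, s₂/√n₂ = 11.0/√66 = 1.3540.
Unpooled SE of the difference: √(0.232324 + 1.833316) = 1.4372.
Margin of error = z* · SE = 1.645 × 1.4372 = 2.3642.
x̄₁ − x̄₂ = 63.3 − 66.0 = -2.7000.
CI: -2.7000 ± 2.3642 = (-5.06, -0.34).

(-5.06, -0.34)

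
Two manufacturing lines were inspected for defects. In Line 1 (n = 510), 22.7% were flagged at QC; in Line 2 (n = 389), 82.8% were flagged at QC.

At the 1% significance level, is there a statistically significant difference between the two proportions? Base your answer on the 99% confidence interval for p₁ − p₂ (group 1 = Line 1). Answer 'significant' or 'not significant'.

significant

Each SE is √(p̂(1−p̂)/n): √(0.2270·0.7730/510) = 0.01855 and √(0.8280·0.1720/389) = 0.01913.
SE(p̂₁ − p̂₂) = √(SE₁² + SE₂²) = √(0.0003441025 + 0.0003659569) = 0.02665, since the two samples are independent.
At 99% confidence z* = 2.576; margin = 2.576 × 0.02665 = 0.06865.
The difference is 0.2270 − 0.8280 = -0.6010, so the interval is -0.6010 ± 0.06865 = (-0.66965, -0.53235).
The interval (-0.66965, -0.53235) does not contain 0, so the difference is significant.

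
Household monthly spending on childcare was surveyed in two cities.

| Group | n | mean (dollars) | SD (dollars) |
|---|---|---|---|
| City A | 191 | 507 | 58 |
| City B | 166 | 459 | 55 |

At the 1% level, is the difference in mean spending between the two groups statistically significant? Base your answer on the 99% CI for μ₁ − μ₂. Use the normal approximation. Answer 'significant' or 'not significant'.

Standard errors of each mean: 58/√191 = 4.1967 and 55/√166 = 4.2688.
SE(x̄₁ − x̄₂) = √(4.1967² + 4.2688²) = 5.9862 for independent samples with unequal variances.
With z* = 2.576, the margin is 2.576 × 5.9862 = 15.4205.
x̄₁ − x̄₂ = 507 − 459 = 48.0000; the interval is 48.0000 ± 15.4205 = (32.5795, 63.4205).
The interval (32.5795, 63.4205) does not contain 0, so the difference is significant.

significant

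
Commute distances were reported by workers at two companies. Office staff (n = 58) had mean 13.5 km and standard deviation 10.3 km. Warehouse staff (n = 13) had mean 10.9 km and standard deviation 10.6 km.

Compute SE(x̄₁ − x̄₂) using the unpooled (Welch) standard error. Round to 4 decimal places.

3.2361

Standard errors of each mean: 10.3/√58 = 1.3525 and 10.6/√13 = 2.9399.
SE(x̄₁ − x̄₂) = √(1.3525² + 2.9399²) = 3.2361 for independent samples with unequal variances.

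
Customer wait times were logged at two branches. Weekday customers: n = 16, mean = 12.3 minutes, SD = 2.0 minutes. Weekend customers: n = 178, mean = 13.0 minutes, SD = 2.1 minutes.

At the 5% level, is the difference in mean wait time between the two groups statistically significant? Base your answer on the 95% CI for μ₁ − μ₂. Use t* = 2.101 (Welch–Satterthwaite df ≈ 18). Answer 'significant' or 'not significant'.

Standard errors of each mean: 2.0/√16 = 0.5000 and 2.1/√178 = 0.1574.
SE(x̄₁ − x̄₂) = √(0.5000² + 0.1574²) = 0.5242 for independent samples with unequal variances.
With t* = 2.101, the margin is 2.101 × 0.5242 = 1.1013.
x̄₁ − x̄₂ = 12.3 − 13.0 = -0.7000; the interval is -0.7000 ± 1.1013 = (-1.8013, 0.4013).
The interval (-1.8013, 0.4013) contains 0, so the difference is not significant.

not significant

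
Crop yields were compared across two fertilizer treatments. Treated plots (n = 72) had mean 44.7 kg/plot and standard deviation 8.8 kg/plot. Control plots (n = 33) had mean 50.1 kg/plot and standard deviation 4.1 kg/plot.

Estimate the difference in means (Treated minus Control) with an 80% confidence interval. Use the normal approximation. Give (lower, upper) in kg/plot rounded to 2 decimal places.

Per-group SEs: s₁/√n₁ = 8.8/√72 = 1.0371, s₂/√n₂ = 4.1/√33 = 0.7137.
Unpooled SE of the difference: √(1.07557641 + 0.50936769) = 1.2589.
Margin of error = z* · SE = 1.282 × 1.2589 = 1.6139.
x̄₁ − x̄₂ = 44.7 − 50.1 = -5.4000.
CI: -5.4000 ± 1.6139 = (-7.01, -3.79).

(-7.01, -3.79)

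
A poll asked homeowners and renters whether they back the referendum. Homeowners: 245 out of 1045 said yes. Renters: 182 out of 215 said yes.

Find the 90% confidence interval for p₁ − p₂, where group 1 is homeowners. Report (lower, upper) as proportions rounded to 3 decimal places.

(-0.658, -0.566)

First, p̂₁ = 245/1045 = 0.2344; p̂₂ = 182/215 = 0.8465.
The two standard errors are √(0.2344×0.7656/1045) = 0.01310 and √(0.8465×0.1535/215) = 0.02458.
Because the samples are independent, SE_diff = √(0.01310² + 0.02458²) = 0.02785.
Using z* = 1.645 for 90%, ME = 1.645 × 0.02785 = 0.04581.
p̂₁ − p̂₂ = -0.6121; interval -0.6121 ± 0.04581 gives (-0.658, -0.566).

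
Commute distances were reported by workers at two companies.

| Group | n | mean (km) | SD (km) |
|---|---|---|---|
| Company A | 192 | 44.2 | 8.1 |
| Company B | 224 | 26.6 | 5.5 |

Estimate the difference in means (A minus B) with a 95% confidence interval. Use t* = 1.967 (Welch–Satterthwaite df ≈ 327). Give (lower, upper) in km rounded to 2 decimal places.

(16.24, 18.96)

SE₁ = s₁/√n₁ = 8.1/√192 = 0.5846; SE₂ = 5.5/√224 = 0.3675.
Independent samples, unequal variances: SE_diff = √(SE₁² + SE₂²) = √(0.34175716 + 0.13505625) = 0.6905.
t* = 1.967, so margin of error = 1.967 × 0.6905 = 1.3582.
Difference in means = 44.2 − 26.6 = 17.6000.
17.6000 ± 1.3582 → (16.24, 18.96).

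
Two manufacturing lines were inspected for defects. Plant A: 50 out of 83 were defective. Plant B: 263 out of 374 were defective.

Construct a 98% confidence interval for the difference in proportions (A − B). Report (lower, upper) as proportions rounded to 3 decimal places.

(-0.237, 0.036)

p̂₁ = 50/83 = 0.6024 and p̂₂ = 263/374 = 0.7032.
SE₁ = √(p̂₁(1−p̂₁)/n₁) = √(0.6024·0.3976/83) = 0.05372; SE₂ = √(0.7032·0.2968/374) = 0.02362.
Independent samples: SE of the difference = √(SE₁² + SE₂²) = √(0.0028858384 + 0.0005579044) = 0.05868.
z* for 98% confidence is 2.326, so the margin of error is 2.326 × 0.05868 = 0.13649.
Point estimate p̂₁ − p̂₂ = 0.6024 − 0.7032 = -0.1008.
-0.1008 ± 0.13649 → (-0.237, 0.036).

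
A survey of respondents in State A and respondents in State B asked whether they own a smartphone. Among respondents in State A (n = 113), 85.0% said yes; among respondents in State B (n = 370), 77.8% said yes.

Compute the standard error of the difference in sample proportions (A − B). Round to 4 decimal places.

0.0399

The two standard errors are √(0.8500×0.1500/113) = 0.03359 and √(0.7780×0.2220/370) = 0.02161.
Because the samples are independent, SE_diff = √(0.03359² + 0.02161²) = 0.03994.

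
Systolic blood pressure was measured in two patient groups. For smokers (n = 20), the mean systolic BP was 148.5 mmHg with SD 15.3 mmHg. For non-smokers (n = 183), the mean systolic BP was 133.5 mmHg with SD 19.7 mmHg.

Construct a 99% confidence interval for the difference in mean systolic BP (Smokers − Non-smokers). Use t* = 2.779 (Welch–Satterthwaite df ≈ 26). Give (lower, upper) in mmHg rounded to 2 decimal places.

(4.67, 25.33)

Standard errors of each mean: 15.3/√20 = 3.4212 and 19.7/√183 = 1.4563.
SE(x̄₁ − x̄₂) = √(3.4212² + 1.4563²) = 3.7183 for independent samples with unequal variances.
With t* = 2.779, the margin is 2.779 × 3.7183 = 10.3332.
x̄₁ − x̄₂ = 148.5 − 133.5 = 15.0000; the interval is 15.0000 ± 10.3332 = (4.67, 25.33).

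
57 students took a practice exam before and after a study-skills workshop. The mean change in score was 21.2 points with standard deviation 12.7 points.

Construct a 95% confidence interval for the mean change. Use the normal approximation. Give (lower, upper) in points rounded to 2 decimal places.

Paired design: SE = s_d/√n = 12.7/√57 = 1.6822.
z* = 1.960; margin of error = 1.960 × 1.6822 = 3.2971.
21.2 ± 3.2971 → (17.90, 24.50).

(17.90, 24.50)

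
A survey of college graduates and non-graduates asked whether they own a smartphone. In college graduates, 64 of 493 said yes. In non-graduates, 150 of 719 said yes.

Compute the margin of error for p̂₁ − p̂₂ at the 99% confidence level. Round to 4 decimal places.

0.0552

First, p̂₁ = 64/493 = 0.1298; p̂₂ = 150/719 = 0.2086.
The two standard errors are √(0.1298×0.8702/493) = 0.01514 and √(0.2086×0.7914/719) = 0.01515.
Because the samples are independent, SE_diff = √(0.01514² + 0.01515²) = 0.02142.
Using z* = 2.576 for 99%, ME = 2.576 × 0.02142 = 0.05518.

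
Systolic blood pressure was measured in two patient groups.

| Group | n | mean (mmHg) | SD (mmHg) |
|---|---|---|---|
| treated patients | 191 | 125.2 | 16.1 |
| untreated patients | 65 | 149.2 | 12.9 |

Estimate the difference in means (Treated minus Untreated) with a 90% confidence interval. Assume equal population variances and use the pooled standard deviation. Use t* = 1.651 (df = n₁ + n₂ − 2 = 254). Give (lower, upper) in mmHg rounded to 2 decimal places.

(-27.64, -20.36)

s_p = √[((n₁−1)s₁² + (n₂−1)s₂²)/(n₁+n₂−2)] = √[(190·16.1² + 64·12.9²)/254] = 15.3567.
SE = 15.3567·√(1/191 + 1/65) = 2.2052.
With t* = 1.651, margin = 1.651 × 2.2052 = 3.6408.
x̄₁ − x̄₂ = 125.2 − 149.2 = -24.0000; interval -24.0000 ± 3.6408 = (-27.64, -20.36).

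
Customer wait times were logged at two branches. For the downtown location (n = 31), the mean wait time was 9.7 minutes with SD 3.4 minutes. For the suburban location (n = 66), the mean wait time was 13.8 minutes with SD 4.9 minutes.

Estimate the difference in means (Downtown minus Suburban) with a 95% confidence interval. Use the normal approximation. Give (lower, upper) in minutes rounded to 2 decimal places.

(-5.78, -2.42)

SE₁ = s₁/√n₁ = 3.4/√31 = 0.6107; SE₂ = 4.9/√66 = 0.6031.
Independent samples, unequal variances: SE_diff = √(SE₁² + SE₂²) = √(0.37295449 + 0.36372961) = 0.8583.
z* = 1.960, so margin of error = 1.960 × 0.8583 = 1.6823.
Difference in means = 9.7 − 13.8 = -4.1000.
-4.1000 ± 1.6823 → (-5.78, -2.42).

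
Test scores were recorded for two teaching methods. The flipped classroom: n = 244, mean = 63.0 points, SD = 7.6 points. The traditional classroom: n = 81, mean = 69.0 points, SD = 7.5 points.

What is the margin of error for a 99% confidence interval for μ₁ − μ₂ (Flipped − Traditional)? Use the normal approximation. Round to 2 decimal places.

2.49

Standard errors of each mean: 7.6/√244 = 0.4865 and 7.5/√81 = 0.8333.
SE(x̄₁ − x̄₂) = √(0.4865² + 0.8333²) = 0.9649 for independent samples with unequal variances.
With z* = 2.576, the margin is 2.576 × 0.9649 = 2.4856.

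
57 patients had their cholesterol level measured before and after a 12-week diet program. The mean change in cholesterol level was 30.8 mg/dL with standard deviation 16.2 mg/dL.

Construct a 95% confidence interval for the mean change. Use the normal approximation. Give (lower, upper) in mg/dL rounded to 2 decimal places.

(26.59, 35.01)

Paired design: SE = s_d/√n = 16.2/√57 = 2.1457.
z* = 1.960; margin of error = 1.960 × 2.1457 = 4.2056.
30.8 ± 4.2056 → (26.59, 35.01).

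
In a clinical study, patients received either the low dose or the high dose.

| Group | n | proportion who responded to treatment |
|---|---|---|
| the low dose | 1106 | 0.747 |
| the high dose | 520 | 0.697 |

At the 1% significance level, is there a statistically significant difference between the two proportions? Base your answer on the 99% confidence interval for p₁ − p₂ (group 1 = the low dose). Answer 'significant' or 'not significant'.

not significant

SE₁ = √(p̂₁(1−p̂₁)/n₁) = √(0.7470·0.2530/1106) = 0.01307; SE₂ = √(0.6970·0.3030/520) = 0.02015.
Independent samples: SE of the difference = √(SE₁² + SE₂²) = √(0.0001708249 + 0.0004060225) = 0.02402.
z* for 99% confidence is 2.576, so the margin of error is 2.576 × 0.02402 = 0.06188.
Point estimate p̂₁ − p̂₂ = 0.7470 − 0.6970 = 0.0500.
0.0500 ± 0.06188 → (-0.01188, 0.11188).
The interval (-0.01188, 0.11188) contains 0, so the difference is not significant.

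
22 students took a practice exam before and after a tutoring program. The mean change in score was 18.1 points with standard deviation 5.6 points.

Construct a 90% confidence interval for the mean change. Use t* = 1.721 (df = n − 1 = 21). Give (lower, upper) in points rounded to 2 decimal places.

This is a matched-pairs design, so SE = s_d/√n = 5.6/√22 = 1.1939.
Margin = 1.721 × 1.1939 = 2.0547; the interval is 18.1 ± 2.0547 = (16.05, 20.15).

(16.05, 20.15)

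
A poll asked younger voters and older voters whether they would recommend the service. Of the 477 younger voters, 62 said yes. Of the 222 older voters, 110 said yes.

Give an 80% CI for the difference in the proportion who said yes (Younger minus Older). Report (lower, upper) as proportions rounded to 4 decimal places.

(-0.4128, -0.3182)

p̂₁ = 62/477 = 0.1300 and p̂₂ = 110/222 = 0.4955.
SE₁ = √(p̂₁(1−p̂₁)/n₁) = √(0.1300·0.8700/477) = 0.01540; SE₂ = √(0.4955·0.5045/222) = 0.03356.
Independent samples: SE of the difference = √(SE₁² + SE₂²) = √(0.00023716 + 0.0011262736) = 0.03692.
z* for 80% confidence is 1.282, so the margin of error is 1.282 × 0.03692 = 0.04733.
Point estimate p̂₁ − p̂₂ = 0.1300 − 0.4955 = -0.3655.
-0.3655 ± 0.04733 → (-0.4128, -0.3182).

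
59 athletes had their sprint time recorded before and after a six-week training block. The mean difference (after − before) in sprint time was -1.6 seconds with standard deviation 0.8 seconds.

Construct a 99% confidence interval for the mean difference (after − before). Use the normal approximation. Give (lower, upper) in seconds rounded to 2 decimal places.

(-1.87, -1.33)

Paired design: SE = s_d/√n = 0.8/√59 = 0.1042.
z* = 2.576; margin of error = 2.576 × 0.1042 = 0.2684.
-1.6 ± 0.2684 → (-1.87, -1.33).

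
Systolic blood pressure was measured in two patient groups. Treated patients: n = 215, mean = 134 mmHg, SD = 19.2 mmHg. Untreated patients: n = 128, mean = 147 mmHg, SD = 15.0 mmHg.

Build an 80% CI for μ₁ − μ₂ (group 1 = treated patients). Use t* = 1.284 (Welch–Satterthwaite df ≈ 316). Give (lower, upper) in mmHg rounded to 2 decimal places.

SE₁ = s₁/√n₁ = 19.2/√215 = 1.3094; SE₂ = 15.0/√128 = 1.3258.
Independent samples, unequal variances: SE_diff = √(SE₁² + SE₂²) = √(1.71452836 + 1.75774564) = 1.8634.
t* = 1.284, so margin of error = 1.284 × 1.8634 = 2.3926.
Difference in means = 134 − 147 = -13.0000.
-13.0000 ± 2.3926 → (-15.39, -10.61).

(-15.39, -10.61)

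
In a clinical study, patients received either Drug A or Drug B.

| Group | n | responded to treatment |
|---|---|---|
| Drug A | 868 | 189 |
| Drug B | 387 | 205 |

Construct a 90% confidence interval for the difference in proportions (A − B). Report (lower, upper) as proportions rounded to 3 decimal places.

p̂₁ = 189/868 = 0.2177 and p̂₂ = 205/387 = 0.5297.
SE₁ = √(p̂₁(1−p̂₁)/n₁) = √(0.2177·0.7823/868) = 0.01401; SE₂ = √(0.5297·0.4703/387) = 0.02537.
Independent samples: SE of the difference = √(SE₁² + SE₂²) = √(0.0001962801 + 0.0006436369) = 0.02898.
z* for 90% confidence is 1.645, so the margin of error is 1.645 × 0.02898 = 0.04767.
Point estimate p̂₁ − p̂₂ = 0.2177 − 0.5297 = -0.3120.
-0.3120 ± 0.04767 → (-0.360, -0.264).

(-0.360, -0.264)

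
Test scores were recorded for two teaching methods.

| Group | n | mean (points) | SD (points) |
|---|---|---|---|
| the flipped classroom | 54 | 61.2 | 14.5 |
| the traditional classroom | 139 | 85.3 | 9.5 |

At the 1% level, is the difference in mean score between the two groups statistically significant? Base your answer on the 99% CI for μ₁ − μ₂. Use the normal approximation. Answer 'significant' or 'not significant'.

significant

SE₁ = s₁/√n₁ = 14.5/√54 = 1.9732; SE₂ = 9.5/√139 = 0.8058.
Independent samples, unequal variances: SE_diff = √(SE₁² + SE₂²) = √(3.89351824 + 0.64931364) = 2.1314.
z* = 2.576, so margin of error = 2.576 × 2.1314 = 5.4905.
Difference in means = 61.2 − 85.3 = -24.1000.
-24.1000 ± 5.4905 → (-29.5905, -18.6095).
The interval (-29.5905, -18.6095) does not contain 0, so the difference is significant.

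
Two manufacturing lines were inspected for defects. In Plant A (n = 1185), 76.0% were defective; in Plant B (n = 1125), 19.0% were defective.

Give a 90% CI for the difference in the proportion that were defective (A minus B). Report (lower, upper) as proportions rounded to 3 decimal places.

The two standard errors are √(0.7600×0.2400/1185) = 0.01241 and √(0.1900×0.8100/1125) = 0.01170.
Because the samples are independent, SE_diff = √(0.01241² + 0.01170²) = 0.01706.
Using z* = 1.645 for 90%, ME = 1.645 × 0.01706 = 0.02806.
p̂₁ − p̂₂ = 0.5700; interval 0.5700 ± 0.02806 gives (0.542, 0.598).

(0.542, 0.598)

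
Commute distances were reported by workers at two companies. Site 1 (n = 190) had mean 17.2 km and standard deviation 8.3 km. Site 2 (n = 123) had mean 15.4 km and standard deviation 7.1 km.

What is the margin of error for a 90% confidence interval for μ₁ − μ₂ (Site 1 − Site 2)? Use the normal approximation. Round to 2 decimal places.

1.45

Standard errors of each mean: 8.3/√190 = 0.6021 and 7.1/√123 = 0.6402.
SE(x̄₁ − x̄₂) = √(0.6021² + 0.6402²) = 0.8789 for independent samples with unequal variances.
With z* = 1.645, the margin is 1.645 × 0.8789 = 1.4458.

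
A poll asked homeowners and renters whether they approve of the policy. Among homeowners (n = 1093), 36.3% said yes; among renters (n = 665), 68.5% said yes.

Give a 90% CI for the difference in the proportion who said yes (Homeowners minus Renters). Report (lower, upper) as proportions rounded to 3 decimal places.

SE₁ = √(p̂₁(1−p̂₁)/n₁) = √(0.3630·0.6370/1093) = 0.01454; SE₂ = √(0.6850·0.3150/665) = 0.01801.
Independent samples: SE of the difference = √(SE₁² + SE₂²) = √(0.0002114116 + 0.0003243601) = 0.02315.
z* for 90% confidence is 1.645, so the margin of error is 1.645 × 0.02315 = 0.03808.
Point estimate p̂₁ − p̂₂ = 0.3630 − 0.6850 = -0.3220.
-0.3220 ± 0.03808 → (-0.360, -0.284).

(-0.360, -0.284)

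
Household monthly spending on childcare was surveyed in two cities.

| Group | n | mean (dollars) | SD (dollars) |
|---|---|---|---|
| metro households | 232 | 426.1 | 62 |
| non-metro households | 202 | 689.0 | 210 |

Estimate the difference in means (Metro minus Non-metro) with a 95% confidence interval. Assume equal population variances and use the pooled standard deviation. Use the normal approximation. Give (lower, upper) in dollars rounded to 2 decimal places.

(-291.24, -234.56)

s_p = √[((n₁−1)s₁² + (n₂−1)s₂²)/(n₁+n₂−2)] = √[(231·62² + 201·210²)/432] = 150.2472.
SE = 150.2472·√(1/232 + 1/202) = 14.4588.
With z* = 1.960, margin = 1.960 × 14.4588 = 28.3392.
x̄₁ − x̄₂ = 426.1 − 689.0 = -262.9000; interval -262.9000 ± 28.3392 = (-291.24, -234.56).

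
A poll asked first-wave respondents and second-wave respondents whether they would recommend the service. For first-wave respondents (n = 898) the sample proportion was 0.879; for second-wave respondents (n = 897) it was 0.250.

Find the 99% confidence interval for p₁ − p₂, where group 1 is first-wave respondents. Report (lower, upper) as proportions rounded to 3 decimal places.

(0.582, 0.676)

SE₁ = √(p̂₁(1−p̂₁)/n₁) = √(0.8790·0.1210/898) = 0.01088; SE₂ = √(0.2500·0.7500/897) = 0.01446.
Independent samples: SE of the difference = √(SE₁² + SE₂²) = √(0.0001183744 + 0.0002090916) = 0.01810.
z* for 99% confidence is 2.576, so the margin of error is 2.576 × 0.01810 = 0.04663.
Point estimate p̂₁ − p̂₂ = 0.8790 − 0.2500 = 0.6290.
0.6290 ± 0.04663 → (0.582, 0.676).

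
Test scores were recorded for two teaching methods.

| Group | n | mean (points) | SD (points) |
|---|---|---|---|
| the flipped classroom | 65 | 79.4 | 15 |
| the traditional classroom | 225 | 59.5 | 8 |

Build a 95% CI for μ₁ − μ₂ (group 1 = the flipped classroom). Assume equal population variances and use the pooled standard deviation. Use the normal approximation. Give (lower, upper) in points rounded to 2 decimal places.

Pooled variance s_p² = [64·15² + 224·8²] / (65+225−2) = 99.7778, so s_p = 9.9889.
SE_diff = s_p·√(1/n₁ + 1/n₂) = 9.9889·√(1/65 + 1/225) = 1.4066.
z* = 1.960; margin = 1.960 × 1.4066 = 2.7569.
Difference = 79.4 − 59.5 = 19.9000.
19.9000 ± 2.7569 → (17.14, 22.66).

(17.14, 22.66)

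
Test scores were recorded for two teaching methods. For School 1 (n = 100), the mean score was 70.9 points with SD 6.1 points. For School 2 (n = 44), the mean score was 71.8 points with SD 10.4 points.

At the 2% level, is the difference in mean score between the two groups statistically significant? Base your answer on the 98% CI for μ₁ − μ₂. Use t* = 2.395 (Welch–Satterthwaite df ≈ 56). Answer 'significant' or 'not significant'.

SE₁ = s₁/√n₁ = 6.1/√100 = 0.6100; SE₂ = 10.4/√44 = 1.5679.
Independent samples, unequal variances: SE_diff = √(SE₁² + SE₂²) = √(0.3721 + 2.45831041) = 1.6824.
t* = 2.395, so margin of error = 2.395 × 1.6824 = 4.0293.
Difference in means = 70.9 − 71.8 = -0.9000.
-0.9000 ± 4.0293 → (-4.9293, 3.1293).
The interval (-4.9293, 3.1293) contains 0, so the difference is not significant.

not significant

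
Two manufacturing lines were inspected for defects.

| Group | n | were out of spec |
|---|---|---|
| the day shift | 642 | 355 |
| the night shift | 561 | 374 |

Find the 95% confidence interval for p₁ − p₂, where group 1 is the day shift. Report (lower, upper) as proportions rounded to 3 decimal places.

p̂₁ = 355/642 = 0.5530 and p̂₂ = 374/561 = 0.6667.
SE₁ = √(p̂₁(1−p̂₁)/n₁) = √(0.5530·0.4470/642) = 0.01962; SE₂ = √(0.6667·0.3333/561) = 0.01990.
Independent samples: SE of the difference = √(SE₁² + SE₂²) = √(0.0003849444 + 0.00039601) = 0.02795.
z* for 95% confidence is 1.960, so the margin of error is 1.960 × 0.02795 = 0.05478.
Point estimate p̂₁ − p̂₂ = 0.5530 − 0.6667 = -0.1137.
-0.1137 ± 0.05478 → (-0.168, -0.059).

(-0.168, -0.059)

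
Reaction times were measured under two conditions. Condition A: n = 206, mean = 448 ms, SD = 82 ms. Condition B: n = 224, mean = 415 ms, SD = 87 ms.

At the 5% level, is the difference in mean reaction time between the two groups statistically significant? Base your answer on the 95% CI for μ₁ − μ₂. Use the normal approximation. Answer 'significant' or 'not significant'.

Per-group SEs: s₁/√n₁ = 82/√206 = 5.7132, s₂/√n₂ = 87/√224 = 5.8129.
Unpooled SE of the difference: √(32.64065424 + 33.78980641) = 8.1505.
Margin of error = z* · SE = 1.960 × 8.1505 = 15.9750.
x̄₁ − x̄₂ = 448 − 415 = 33.0000.
CI: 33.0000 ± 15.9750 = (17.0250, 48.9750).
The interval (17.0250, 48.9750) does not contain 0, so the difference is significant.

significant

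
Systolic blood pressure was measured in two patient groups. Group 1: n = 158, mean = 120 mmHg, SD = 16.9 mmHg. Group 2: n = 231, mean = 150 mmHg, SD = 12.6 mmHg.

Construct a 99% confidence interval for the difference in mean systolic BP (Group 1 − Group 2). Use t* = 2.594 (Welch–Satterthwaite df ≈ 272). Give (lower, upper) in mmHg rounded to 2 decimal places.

Per-group SEs: s₁/√n₁ = 16.9/√158 = 1.3445, s₂/√n₂ = 12.6/√231 = 0.8290.
Unpooled SE of the difference: √(1.80768025 + 0.687241) = 1.5795.
Margin of error = t* · SE = 2.594 × 1.5795 = 4.0972.
x̄₁ − x̄₂ = 120 − 150 = -30.0000.
CI: -30.0000 ± 4.0972 = (-34.10, -25.90).

(-34.10, -25.90)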